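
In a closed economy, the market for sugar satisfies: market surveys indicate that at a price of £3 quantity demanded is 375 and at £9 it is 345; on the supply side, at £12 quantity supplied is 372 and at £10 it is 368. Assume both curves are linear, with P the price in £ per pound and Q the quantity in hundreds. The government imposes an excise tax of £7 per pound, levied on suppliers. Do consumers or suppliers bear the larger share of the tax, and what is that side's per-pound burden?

Suppliers bear the larger share: £5 per pound.

Demand slope: (345 − 375)/(9 − 3) = -5, so Qd = 390 − 5P.
Supply slope: (368 − 372)/(10 − 12) = 2, so Qs = 2P + 348.
Without the tax, 390 − 5P = 2P + 348 gives 7P = 42, so P* = £6 and Q* = 360.
With the tax collected from suppliers, supply shifts: Qs = 2(P − 7) + 348.
Solving gives Q = 350 with consumers paying £8 and suppliers receiving £1 (the £7 wedge).
Per-pound burden: consumers £2, suppliers £5.
Suppliers take the larger share because supply is less price-elastic here (demand slope 5 vs supply slope 2).
The less price-elastic side of the market bears the larger share of a per-unit tax.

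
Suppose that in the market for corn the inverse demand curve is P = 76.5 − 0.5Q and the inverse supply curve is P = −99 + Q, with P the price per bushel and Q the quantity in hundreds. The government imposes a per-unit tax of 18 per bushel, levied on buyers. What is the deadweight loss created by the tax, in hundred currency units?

Inverting to Q(P) form: Qd = 153 − 2P; Qs = P + 99.
Without the tax, 153 − 2P = P + 99 gives 3P = 54, so P* = 18 and Q* = 117.
With the tax collected from buyers, demand (in seller-price terms) shifts: Qd = 153 − 2(P + 18).
Solving gives Q = 105 with buyers paying 24 and sellers receiving 6 (the 18 wedge).
Quantity falls by |ΔQ| = |117 − 105| = 12.
DWL = ½ · t · |ΔQ| = ½ · 18 · 12 = 108.

Deadweight loss = 108 hundred.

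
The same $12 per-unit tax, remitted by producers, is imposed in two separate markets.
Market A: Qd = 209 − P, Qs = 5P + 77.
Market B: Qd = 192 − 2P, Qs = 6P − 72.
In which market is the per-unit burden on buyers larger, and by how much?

Market A, by $1.

Market A: pre-tax P* = $22, Q* = 187; post-tax Q = 177; per-unit burden on buyers = $10.
Market B: pre-tax P* = $33, Q* = 126; post-tax Q = 108; per-unit burden on buyers = $9.
Difference: $10 vs $9 → market A is larger by $1.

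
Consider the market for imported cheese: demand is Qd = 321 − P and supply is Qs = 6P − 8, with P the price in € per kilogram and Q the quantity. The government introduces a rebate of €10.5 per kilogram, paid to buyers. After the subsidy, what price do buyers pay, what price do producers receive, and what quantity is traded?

Buyers pay €38; producers receive €48.5; quantity = 283.

Before the subsidy: set 321 − P = 6P − 8 → P* = €47, Q* = 274.
With a per-unit subsidy paid to buyers, each effectively pays P − 10.5, so demand becomes Qd = 321 − (P − 10.5).
New equilibrium: buyers pay €38, producers receive €48.5, Q = 283. (Wedge: Pb − Ps = −10.5.)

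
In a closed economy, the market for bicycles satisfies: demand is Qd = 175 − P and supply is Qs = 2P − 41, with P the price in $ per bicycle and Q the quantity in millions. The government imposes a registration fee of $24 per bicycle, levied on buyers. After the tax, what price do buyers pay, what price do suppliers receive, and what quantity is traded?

Buyers pay $88; suppliers receive $64; quantity = 87.

Without the tax, 175 − P = 2P − 41 gives 3P = 216, so P* = $72 and Q* = 103.
With the tax collected from buyers, demand (in seller-price terms) shifts: Qd = 175 − (P + 24).
New equilibrium: buyers pay $88, suppliers receive $64, Q = 87. (Wedge: Pb − Ps = 24.)
The less price-elastic side of the market bears the larger share of a per-unit tax.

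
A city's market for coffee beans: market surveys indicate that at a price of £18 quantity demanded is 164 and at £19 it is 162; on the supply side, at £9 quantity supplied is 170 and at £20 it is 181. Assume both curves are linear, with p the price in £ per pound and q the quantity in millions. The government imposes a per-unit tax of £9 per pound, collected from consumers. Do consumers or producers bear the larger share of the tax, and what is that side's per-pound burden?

Demand slope: (162 − 164)/(19 − 18) = -2, so qd = 200 − 2p.
Supply slope: (181 − 170)/(20 − 9) = 1, so qs = p + 161.
Without the tax, 200 − 2p = p + 161 gives 3p = 39, so p* = £13 and q* = 174.
With the tax collected from consumers, demand (in seller-price terms) shifts: qd = 200 − 2(p + 9).
New equilibrium: consumers pay £16, producers receive £7, q = 168. (Wedge: pb − ps = 9.)
Per-pound burden: consumers £3, producers £6.
Producers take the larger share because supply is less price-elastic here (demand slope 2 vs supply slope 1).

Producers bear the larger share: £6 per pound.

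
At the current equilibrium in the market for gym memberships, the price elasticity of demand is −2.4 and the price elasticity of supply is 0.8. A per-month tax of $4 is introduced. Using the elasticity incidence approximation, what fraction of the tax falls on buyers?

Buyers' share ≈ 0.25.

Incidence ratio: buyers' share ≈ εs / (εs + |εd|) = 0.8 / (0.8 + 2.4) = 0.25.
Supply is the less elastic side, so buyers bear the smaller share.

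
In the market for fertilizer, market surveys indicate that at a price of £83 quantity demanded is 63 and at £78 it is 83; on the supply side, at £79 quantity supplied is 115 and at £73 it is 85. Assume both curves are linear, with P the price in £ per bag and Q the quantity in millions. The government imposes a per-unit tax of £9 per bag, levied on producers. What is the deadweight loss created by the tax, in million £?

Deadweight loss = £90 million.

Demand slope: (83 − 63)/(78 − 83) = -4, so Qd = 395 − 4P.
Supply slope: (85 − 115)/(73 − 79) = 5, so Qs = 5P − 280.
Before the tax: set 395 − 4P = 5P − 280 → P* = £75, Q* = 95.
With the tax collected from producers, supply shifts: Qs = 5(P − 9) − 280.
New equilibrium: consumers pay £80, producers receive £71, Q = 75. (Wedge: Pb − Ps = 9.)
Quantity falls by |ΔQ| = |95 − 75| = 20.
DWL = ½ · t · |ΔQ| = ½ · 9 · 20 = £90.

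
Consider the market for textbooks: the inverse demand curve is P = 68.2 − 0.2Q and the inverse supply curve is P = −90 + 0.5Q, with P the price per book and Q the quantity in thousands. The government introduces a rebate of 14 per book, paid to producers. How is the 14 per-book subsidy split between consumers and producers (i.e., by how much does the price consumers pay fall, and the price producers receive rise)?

Consumers gain 4 per book; producers gain 10 per book.

Rewrite in direct form: Qd = 341 − 5P and Qs = 2P + 180.
Without the subsidy, 341 − 5P = 2P + 180 gives 7P = 161, so P* = 23 and Q* = 226.
With a per-unit subsidy paid to producers, each receives P + 14 per unit sold, so supply becomes Qs = 2(P + 14) + 180.
New equilibrium: consumers pay 19, producers receive 33, Q = 246. (Wedge: Pb − Ps = −14.)
Gain to consumers: 4; to producers: 10. (They sum to 14.)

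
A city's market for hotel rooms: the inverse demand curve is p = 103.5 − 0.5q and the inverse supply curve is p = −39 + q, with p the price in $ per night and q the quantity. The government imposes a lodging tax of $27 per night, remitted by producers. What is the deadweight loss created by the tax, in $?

Deadweight loss = $243.

Inverting to q(p) form: qd = 207 − 2p; qs = p + 39.
Before the tax: set 207 − 2p = p + 39 → p* = $56, q* = 95.
With the tax collected from producers, supply shifts: qs = (p − 27) + 39.
Solving gives q = 77 with buyers paying $65 and producers receiving $38 (the $27 wedge).
Quantity falls by |ΔQ| = |95 − 77| = 18.
DWL = ½ · t · |ΔQ| = ½ · 27 · 18 = $243.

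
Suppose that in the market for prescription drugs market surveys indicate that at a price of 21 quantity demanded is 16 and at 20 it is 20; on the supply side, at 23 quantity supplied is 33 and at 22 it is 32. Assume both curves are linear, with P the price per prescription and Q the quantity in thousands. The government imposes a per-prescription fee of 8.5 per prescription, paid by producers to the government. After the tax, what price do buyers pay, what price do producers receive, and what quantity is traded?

Demand slope: (20 − 16)/(20 − 21) = -4, so Qd = 100 − 4P.
Supply slope: (32 − 33)/(22 − 23) = 1, so Qs = P + 10.
Without the tax, 100 − 4P = P + 10 gives 5P = 90, so P* = 18 and Q* = 28.
With the tax collected from producers, supply shifts: Qs = (P − 8.5) + 10.
New equilibrium: buyers pay 19.7, producers receive 11.2, Q = 21.2. (Wedge: Pb − Ps = 8.5.)

Buyers pay 19.7; producers receive 11.2; quantity = 21.2.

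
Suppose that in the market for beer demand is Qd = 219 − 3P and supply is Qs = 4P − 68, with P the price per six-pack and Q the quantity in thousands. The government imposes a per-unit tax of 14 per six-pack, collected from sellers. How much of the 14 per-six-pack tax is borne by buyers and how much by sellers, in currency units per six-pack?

Before the tax: set 219 − 3P = 4P − 68 → P* = 41, Q* = 96.
With the tax collected from sellers, supply shifts: Qs = 4(P − 14) − 68.
New equilibrium: buyers pay 49, sellers receive 35, Q = 72. (Wedge: Pb − Ps = 14.)
Burden on buyers: 8; on sellers: 6. (They sum to 14.)

Buyers bear 8 per six-pack; sellers bear 6 per six-pack.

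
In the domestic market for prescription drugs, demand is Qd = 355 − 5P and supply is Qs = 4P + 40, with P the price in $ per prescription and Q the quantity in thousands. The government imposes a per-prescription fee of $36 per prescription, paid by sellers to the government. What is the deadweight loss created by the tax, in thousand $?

Before the tax: set 355 − 5P = 4P + 40 → P* = $35, Q* = 180.
With the tax collected from sellers, supply shifts: Qs = 4(P − 36) + 40.
New equilibrium: buyers pay $51, sellers receive $15, Q = 100. (Wedge: Pb − Ps = 36.)
Quantity falls by |ΔQ| = |180 − 100| = 80.
DWL = ½ · t · |ΔQ| = ½ · 36 · 80 = $1440.

Deadweight loss = $1440 thousand.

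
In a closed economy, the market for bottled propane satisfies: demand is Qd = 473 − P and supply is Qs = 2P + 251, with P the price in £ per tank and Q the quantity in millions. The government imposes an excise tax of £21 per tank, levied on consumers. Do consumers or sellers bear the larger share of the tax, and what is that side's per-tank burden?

Before the tax: set 473 − P = 2P + 251 → P* = £74, Q* = 399.
With the tax collected from consumers, demand (in seller-price terms) shifts: Qd = 473 − (P + 21).
Solving gives Q = 385 with consumers paying £88 and sellers receiving £67 (the £21 wedge).
Per-tank burden: consumers £14, sellers £7.
Consumers take the larger share because demand is less price-elastic here (demand slope 1 vs supply slope 2).
The less price-elastic side of the market bears the larger share of a per-unit tax.

Consumers bear the larger share: £14 per tank.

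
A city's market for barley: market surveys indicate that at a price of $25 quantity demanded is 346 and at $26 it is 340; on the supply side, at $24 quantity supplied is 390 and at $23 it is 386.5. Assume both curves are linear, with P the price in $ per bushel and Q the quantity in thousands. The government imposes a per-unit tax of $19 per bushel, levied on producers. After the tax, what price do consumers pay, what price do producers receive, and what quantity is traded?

Demand slope: (340 − 346)/(26 − 25) = -6, so Qd = 496 − 6P.
Supply slope: (386.5 − 390)/(23 − 24) = 3.5, so Qs = 3.5P + 306.
Without the tax, 496 − 6P = 3.5P + 306 gives 9.5P = 190, so P* = $20 and Q* = 376.
With the tax collected from producers, supply shifts: Qs = 3.5(P − 19) + 306.
Solving gives Q = 334 with consumers paying $27 and producers receiving $8 (the $19 wedge).

Consumers pay $27; producers receive $8; quantity = 334.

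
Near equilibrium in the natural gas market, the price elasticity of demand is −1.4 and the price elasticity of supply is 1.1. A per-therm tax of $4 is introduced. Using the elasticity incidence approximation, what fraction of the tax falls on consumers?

Incidence ratio: consumers' share ≈ εs / (εs + |εd|) = 1.1 / (1.1 + 1.4) = 0.44.
Supply is the less elastic side, so consumers bear the smaller share.

Consumers' share ≈ 0.44.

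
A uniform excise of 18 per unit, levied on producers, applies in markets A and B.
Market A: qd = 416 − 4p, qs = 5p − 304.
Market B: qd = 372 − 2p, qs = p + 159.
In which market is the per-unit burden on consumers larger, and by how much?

Market A, by 4.

Market A: pre-tax p* = 80, q* = 96; post-tax q = 56; per-unit burden on consumers = 10.
Market B: pre-tax p* = 71, q* = 230; post-tax q = 218; per-unit burden on consumers = 6.
Difference: 10 vs 6 → market A is larger by 4.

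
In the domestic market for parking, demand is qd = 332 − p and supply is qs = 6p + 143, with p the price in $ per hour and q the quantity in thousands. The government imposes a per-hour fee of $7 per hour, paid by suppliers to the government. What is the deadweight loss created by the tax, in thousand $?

Deadweight loss = $21 thousand.

Before the tax: set 332 − p = 6p + 143 → p* = $27, q* = 305.
With the tax collected from suppliers, supply shifts: qs = 6(p − 7) + 143.
Solving gives q = 299 with consumers paying $33 and suppliers receiving $26 (the $7 wedge).
Quantity falls by |ΔQ| = |305 − 299| = 6.
DWL = ½ · t · |ΔQ| = ½ · 7 · 6 = $21.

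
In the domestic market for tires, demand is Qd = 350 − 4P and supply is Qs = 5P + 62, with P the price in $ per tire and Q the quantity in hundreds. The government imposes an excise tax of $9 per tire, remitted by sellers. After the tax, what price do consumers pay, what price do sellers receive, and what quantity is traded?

Consumers pay $37; sellers receive $28; quantity = 202.

Without the tax, 350 − 4P = 5P + 62 gives 9P = 288, so P* = $32 and Q* = 222.
With the tax collected from sellers, supply shifts: Qs = 5(P − 9) + 62.
Solving gives Q = 202 with consumers paying $37 and sellers receiving $28 (the $9 wedge).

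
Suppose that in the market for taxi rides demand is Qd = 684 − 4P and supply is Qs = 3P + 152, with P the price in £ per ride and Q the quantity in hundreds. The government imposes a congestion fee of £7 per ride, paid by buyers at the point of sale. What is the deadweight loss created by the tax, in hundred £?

Deadweight loss = £42 hundred.

Before the tax: set 684 − 4P = 3P + 152 → P* = £76, Q* = 380.
With the tax collected from buyers, demand (in seller-price terms) shifts: Qd = 684 − 4(P + 7).
New equilibrium: buyers pay £79, suppliers receive £72, Q = 368. (Wedge: Pb − Ps = 7.)
Quantity falls by |ΔQ| = |380 − 368| = 12.
DWL = ½ · t · |ΔQ| = ½ · 7 · 12 = £42.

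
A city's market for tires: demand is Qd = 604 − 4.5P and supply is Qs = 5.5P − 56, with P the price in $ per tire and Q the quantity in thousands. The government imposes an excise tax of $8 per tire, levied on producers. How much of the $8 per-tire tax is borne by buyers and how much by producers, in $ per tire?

Buyers bear $4.4 per tire; producers bear $3.6 per tire.

Without the tax, 604 − 4.5P = 5.5P − 56 gives 10P = 660, so P* = $66 and Q* = 307.
With the tax collected from producers, supply shifts: Qs = 5.5(P − 8) − 56.
Solving gives Q = 287.2 with buyers paying $70.4 and producers receiving $62.4 (the $8 wedge).
Burden on buyers: $4.4; on producers: $3.6. (They sum to $8.)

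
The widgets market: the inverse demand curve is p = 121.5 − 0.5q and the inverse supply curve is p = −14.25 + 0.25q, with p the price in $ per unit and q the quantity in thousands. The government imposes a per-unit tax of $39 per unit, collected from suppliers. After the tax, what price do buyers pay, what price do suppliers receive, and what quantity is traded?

Rewrite in direct form: qd = 243 − 2p and qs = 4p + 57.
Before the tax: set 243 − 2p = 4p + 57 → p* = $31, q* = 181.
With the tax collected from suppliers, supply shifts: qs = 4(p − 39) + 57.
New equilibrium: buyers pay $57, suppliers receive $18, q = 129. (Wedge: pb − ps = 39.)
The less price-elastic side of the market bears the larger share of a per-unit tax.

Buyers pay $57; suppliers receive $18; quantity = 129.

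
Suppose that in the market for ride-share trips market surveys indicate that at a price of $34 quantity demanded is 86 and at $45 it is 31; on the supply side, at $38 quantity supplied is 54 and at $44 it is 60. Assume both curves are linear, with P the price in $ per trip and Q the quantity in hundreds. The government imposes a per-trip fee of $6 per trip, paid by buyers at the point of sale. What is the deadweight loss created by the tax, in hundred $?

Deadweight loss = $15 hundred.

Demand slope: (31 − 86)/(45 − 34) = -5, so Qd = 256 − 5P.
Supply slope: (60 − 54)/(44 − 38) = 1, so Qs = P + 16.
Without the tax, 256 − 5P = P + 16 gives 6P = 240, so P* = $40 and Q* = 56.
With the tax collected from buyers, demand (in seller-price terms) shifts: Qd = 256 − 5(P + 6).
New equilibrium: buyers pay $41, suppliers receive $35, Q = 51. (Wedge: Pb − Ps = 6.)
Quantity falls by |ΔQ| = |56 − 51| = 5.
DWL = ½ · t · |ΔQ| = ½ · 6 · 5 = $15.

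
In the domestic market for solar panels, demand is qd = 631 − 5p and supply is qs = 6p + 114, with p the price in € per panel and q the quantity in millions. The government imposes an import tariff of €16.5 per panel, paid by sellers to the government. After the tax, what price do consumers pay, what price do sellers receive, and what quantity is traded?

Consumers pay €56; sellers receive €39.5; quantity = 351.

Without the tax, 631 − 5p = 6p + 114 gives 11p = 517, so p* = €47 and q* = 396.
With the tax collected from sellers, supply shifts: qs = 6(p − 16.5) + 114.
New equilibrium: consumers pay €56, sellers receive €39.5, q = 351. (Wedge: pb − ps = 16.5.)
The less price-elastic side of the market bears the larger share of a per-unit tax.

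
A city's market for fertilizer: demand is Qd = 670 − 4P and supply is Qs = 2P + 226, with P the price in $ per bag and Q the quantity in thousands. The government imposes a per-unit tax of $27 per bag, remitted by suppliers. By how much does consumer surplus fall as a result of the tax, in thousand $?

Consumer surplus falls by $3204 thousand.

Before the tax: set 670 − 4P = 2P + 226 → P* = $74, Q* = 374.
With the tax collected from suppliers, supply shifts: Qs = 2(P − 27) + 226.
New equilibrium: consumers pay $83, suppliers receive $56, Q = 338. (Wedge: Pb − Ps = 27.)
ΔCS is the trapezoid between Q = 338 and Q = 374 of height $9: ½ · (374 + 338) · 9 = $3204.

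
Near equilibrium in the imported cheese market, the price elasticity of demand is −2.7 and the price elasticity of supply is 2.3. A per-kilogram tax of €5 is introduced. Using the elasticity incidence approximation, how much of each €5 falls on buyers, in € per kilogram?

Incidence ratio: buyers' share ≈ εs / (εs + |εd|) = 2.3 / (2.3 + 2.7) = 0.46.
So buyers bear ≈ 0.46 × €5 = €2.3; sellers bear €2.7.

Buyers bear ≈ €2.3 per kilogram.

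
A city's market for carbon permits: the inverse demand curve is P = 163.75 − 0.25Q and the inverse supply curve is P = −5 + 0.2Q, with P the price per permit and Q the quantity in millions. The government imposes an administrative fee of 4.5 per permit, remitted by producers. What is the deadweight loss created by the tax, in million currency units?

Inverting to Q(P) form: Qd = 655 − 4P; Qs = 5P + 25.
Without the tax, 655 − 4P = 5P + 25 gives 9P = 630, so P* = 70 and Q* = 375.
With the tax collected from producers, supply shifts: Qs = 5(P − 4.5) + 25.
New equilibrium: consumers pay 72.5, producers receive 68, Q = 365. (Wedge: Pb − Ps = 4.5.)
Quantity falls by |ΔQ| = |375 − 365| = 10.
DWL = ½ · t · |ΔQ| = ½ · 4.5 · 10 = 22.5.

Deadweight loss = 22.5 million.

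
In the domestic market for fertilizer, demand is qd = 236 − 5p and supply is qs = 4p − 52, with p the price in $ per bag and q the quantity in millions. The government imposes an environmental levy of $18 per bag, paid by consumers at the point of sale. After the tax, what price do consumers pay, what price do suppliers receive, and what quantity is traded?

Consumers pay $40; suppliers receive $22; quantity = 36.

Before the tax: set 236 − 5p = 4p − 52 → p* = $32, q* = 76.
With the tax collected from consumers, demand (in seller-price terms) shifts: qd = 236 − 5(p + 18).
New equilibrium: consumers pay $40, suppliers receive $22, q = 36. (Wedge: pb − ps = 18.)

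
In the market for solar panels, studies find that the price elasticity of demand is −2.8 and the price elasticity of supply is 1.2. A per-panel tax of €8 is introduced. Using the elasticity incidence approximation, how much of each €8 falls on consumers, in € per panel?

Consumers bear ≈ €2.4 per panel.

Incidence ratio: consumers' share ≈ εs / (εs + |εd|) = 1.2 / (1.2 + 2.8) = 0.3.
So consumers bear ≈ 0.3 × €8 = €2.4; producers bear €5.6.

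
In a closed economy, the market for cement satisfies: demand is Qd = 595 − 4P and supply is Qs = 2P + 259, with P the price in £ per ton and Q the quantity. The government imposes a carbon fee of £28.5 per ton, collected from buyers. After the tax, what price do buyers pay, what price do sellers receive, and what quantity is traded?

Before the tax: set 595 − 4P = 2P + 259 → P* = £56, Q* = 371.
With the tax collected from buyers, demand (in seller-price terms) shifts: Qd = 595 − 4(P + 28.5).
New equilibrium: buyers pay £65.5, sellers receive £37, Q = 333. (Wedge: Pb − Ps = 28.5.)
The less price-elastic side of the market bears the larger share of a per-unit tax.

Buyers pay £65.5; sellers receive £37; quantity = 333.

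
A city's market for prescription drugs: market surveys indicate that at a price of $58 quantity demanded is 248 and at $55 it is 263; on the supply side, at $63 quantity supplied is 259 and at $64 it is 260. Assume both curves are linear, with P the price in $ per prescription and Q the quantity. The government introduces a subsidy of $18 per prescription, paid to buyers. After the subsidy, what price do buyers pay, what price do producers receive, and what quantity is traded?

Buyers pay $54; producers receive $72; quantity = 268.

Demand slope: (263 − 248)/(55 − 58) = -5, so Qd = 538 − 5P.
Supply slope: (260 − 259)/(64 − 63) = 1, so Qs = P + 196.
Before the subsidy: set 538 − 5P = P + 196 → P* = $57, Q* = 253.
With a per-unit subsidy paid to buyers, each effectively pays P − 18, so demand becomes Qd = 538 − 5(P − 18).
New equilibrium: buyers pay $54, producers receive $72, Q = 268. (Wedge: Pb − Ps = −18.)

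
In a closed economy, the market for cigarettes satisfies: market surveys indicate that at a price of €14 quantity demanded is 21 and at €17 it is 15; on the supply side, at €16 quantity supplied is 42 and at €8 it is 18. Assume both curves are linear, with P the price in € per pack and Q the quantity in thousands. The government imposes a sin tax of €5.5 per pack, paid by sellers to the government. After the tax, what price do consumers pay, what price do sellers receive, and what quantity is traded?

Consumers pay €14.3; sellers receive €8.8; quantity = 20.4.

Demand slope: (15 − 21)/(17 − 14) = -2, so Qd = 49 − 2P.
Supply slope: (18 − 42)/(8 − 16) = 3, so Qs = 3P − 6.
Before the tax: set 49 − 2P = 3P − 6 → P* = €11, Q* = 27.
With the tax collected from sellers, supply shifts: Qs = 3(P − 5.5) − 6.
Solving gives Q = 20.4 with consumers paying €14.3 and sellers receiving €8.8 (the €5.5 wedge).
The less price-elastic side of the market bears the larger share of a per-unit tax.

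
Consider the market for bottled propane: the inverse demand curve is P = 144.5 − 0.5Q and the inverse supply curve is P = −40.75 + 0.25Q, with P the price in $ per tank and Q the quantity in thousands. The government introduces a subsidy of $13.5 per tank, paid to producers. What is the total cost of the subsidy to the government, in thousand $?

Inverting to Q(P) form: Qd = 289 − 2P; Qs = 4P + 163.
Before the subsidy: set 289 − 2P = 4P + 163 → P* = $21, Q* = 247.
With a per-unit subsidy paid to producers, each receives P + 13.5 per unit sold, so supply becomes Qs = 4(P + 13.5) + 163.
Solving gives Q = 265 with consumers paying $12 and producers receiving $25.5 (the $13.5 wedge).
Outlay = t · Q = 13.5 · 265 = $3577.5.

Government outlay = $3577.5 thousand.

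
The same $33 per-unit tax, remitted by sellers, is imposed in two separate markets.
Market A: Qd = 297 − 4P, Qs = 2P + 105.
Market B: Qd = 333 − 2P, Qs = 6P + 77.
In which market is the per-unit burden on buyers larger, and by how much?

Market A: pre-tax P* = $32, Q* = 169; post-tax Q = 125; per-unit burden on buyers = $11.
Market B: pre-tax P* = $32, Q* = 269; post-tax Q = 219.5; per-unit burden on buyers = $24.75.
Difference: $11 vs $24.75 → market B is larger by $13.75.

Market B, by $13.75.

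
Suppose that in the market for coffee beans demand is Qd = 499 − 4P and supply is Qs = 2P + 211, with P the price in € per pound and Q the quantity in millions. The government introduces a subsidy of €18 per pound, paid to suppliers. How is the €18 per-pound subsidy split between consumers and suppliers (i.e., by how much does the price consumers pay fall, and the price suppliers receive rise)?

Before the subsidy: set 499 − 4P = 2P + 211 → P* = €48, Q* = 307.
With a per-unit subsidy paid to suppliers, each receives P + 18 per unit sold, so supply becomes Qs = 2(P + 18) + 211.
Solving gives Q = 331 with consumers paying €42 and suppliers receiving €60 (the €18 wedge).
Gain to consumers: €6; to suppliers: €12. (They sum to €18.)

Consumers gain €6 per pound; suppliers gain €12 per pound.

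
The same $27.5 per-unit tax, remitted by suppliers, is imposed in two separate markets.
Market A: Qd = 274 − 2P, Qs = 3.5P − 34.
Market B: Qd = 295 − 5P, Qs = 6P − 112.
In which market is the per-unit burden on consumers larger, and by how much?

Market A: pre-tax P* = $56, Q* = 162; post-tax Q = 127; per-unit burden on consumers = $17.5.
Market B: pre-tax P* = $37, Q* = 110; post-tax Q = 35; per-unit burden on consumers = $15.
Difference: $17.5 vs $15 → market A is larger by $2.5.

Market A, by $2.5.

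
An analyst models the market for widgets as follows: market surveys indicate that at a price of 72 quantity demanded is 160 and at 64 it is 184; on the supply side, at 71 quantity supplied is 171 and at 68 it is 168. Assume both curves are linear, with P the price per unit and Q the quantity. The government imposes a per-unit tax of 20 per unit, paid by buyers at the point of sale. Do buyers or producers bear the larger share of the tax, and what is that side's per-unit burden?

Demand slope: (184 − 160)/(64 − 72) = -3, so Qd = 376 − 3P.
Supply slope: (168 − 171)/(68 − 71) = 1, so Qs = P + 100.
Without the tax, 376 − 3P = P + 100 gives 4P = 276, so P* = 69 and Q* = 169.
With the tax collected from buyers, demand (in seller-price terms) shifts: Qd = 376 − 3(P + 20).
New equilibrium: buyers pay 74, producers receive 54, Q = 154. (Wedge: Pb − Ps = 20.)
Per-unit burden: buyers 5, producers 15.
Producers take the larger share because supply is less price-elastic here (demand slope 3 vs supply slope 1).
The less price-elastic side of the market bears the larger share of a per-unit tax.

Producers bear the larger share: 15 per unit.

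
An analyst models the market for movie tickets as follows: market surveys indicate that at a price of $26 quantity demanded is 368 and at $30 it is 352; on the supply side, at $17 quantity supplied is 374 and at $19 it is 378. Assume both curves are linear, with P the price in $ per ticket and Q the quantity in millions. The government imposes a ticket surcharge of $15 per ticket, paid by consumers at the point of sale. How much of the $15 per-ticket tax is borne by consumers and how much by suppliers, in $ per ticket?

Consumers bear $5 per ticket; suppliers bear $10 per ticket.

Demand slope: (352 − 368)/(30 − 26) = -4, so Qd = 472 − 4P.
Supply slope: (378 − 374)/(19 − 17) = 2, so Qs = 2P + 340.
Before the tax: set 472 − 4P = 2P + 340 → P* = $22, Q* = 384.
With the tax collected from consumers, demand (in seller-price terms) shifts: Qd = 472 − 4(P + 15).
Solving gives Q = 364 with consumers paying $27 and suppliers receiving $12 (the $15 wedge).
Burden on consumers: $5; on suppliers: $10. (They sum to $15.)
The less price-elastic side of the market bears the larger share of a per-unit tax.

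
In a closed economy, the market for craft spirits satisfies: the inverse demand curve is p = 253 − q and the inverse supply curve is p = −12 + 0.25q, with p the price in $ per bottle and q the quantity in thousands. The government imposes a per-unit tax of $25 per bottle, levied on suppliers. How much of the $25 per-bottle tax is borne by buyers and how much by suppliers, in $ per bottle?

Rewrite in direct form: qd = 253 − p and qs = 4p + 48.
Before the tax: set 253 − p = 4p + 48 → p* = $41, q* = 212.
With the tax collected from suppliers, supply shifts: qs = 4(p − 25) + 48.
Solving gives q = 192 with buyers paying $61 and suppliers receiving $36 (the $25 wedge).
Burden on buyers: $20; on suppliers: $5. (They sum to $25.)
The less price-elastic side of the market bears the larger share of a per-unit tax.

Buyers bear $20 per bottle; suppliers bear $5 per bottle.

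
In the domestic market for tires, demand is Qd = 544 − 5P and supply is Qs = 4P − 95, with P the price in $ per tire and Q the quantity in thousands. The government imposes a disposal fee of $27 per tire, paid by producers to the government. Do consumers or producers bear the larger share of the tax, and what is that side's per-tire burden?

Producers bear the larger share: $15 per tire.

Before the tax: set 544 − 5P = 4P − 95 → P* = $71, Q* = 189.
With the tax collected from producers, supply shifts: Qs = 4(P − 27) − 95.
Solving gives Q = 129 with consumers paying $83 and producers receiving $56 (the $27 wedge).
Per-tire burden: consumers $12, producers $15.
Producers take the larger share because supply is less price-elastic here (demand slope 5 vs supply slope 4).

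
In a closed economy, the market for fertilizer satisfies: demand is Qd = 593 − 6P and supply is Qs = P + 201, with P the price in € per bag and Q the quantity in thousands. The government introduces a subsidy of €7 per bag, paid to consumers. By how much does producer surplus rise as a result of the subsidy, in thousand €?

Before the subsidy: set 593 − 6P = P + 201 → P* = €56, Q* = 257.
With a per-unit subsidy paid to consumers, each effectively pays P − 7, so demand becomes Qd = 593 − 6(P − 7).
Solving gives Q = 263 with consumers paying €55 and sellers receiving €62 (the €7 wedge).
ΔPS is the trapezoid between Q = 263 and Q = 257 of height €6: ½ · (257 + 263) · 6 = €1560.

Producer surplus rises by €1560 thousand.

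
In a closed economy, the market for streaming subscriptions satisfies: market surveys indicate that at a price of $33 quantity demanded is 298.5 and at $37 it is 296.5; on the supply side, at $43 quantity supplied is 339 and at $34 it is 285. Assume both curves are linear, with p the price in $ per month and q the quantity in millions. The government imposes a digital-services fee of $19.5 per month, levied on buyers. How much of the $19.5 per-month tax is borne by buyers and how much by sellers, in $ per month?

Buyers bear $18 per month; sellers bear $1.5 per month.

Demand slope: (296.5 − 298.5)/(37 − 33) = -0.5, so qd = 315 − 0.5p.
Supply slope: (285 − 339)/(34 − 43) = 6, so qs = 6p + 81.
Before the tax: set 315 − 0.5p = 6p + 81 → p* = $36, q* = 297.
With the tax collected from buyers, demand (in seller-price terms) shifts: qd = 315 − 0.5(p + 19.5).
New equilibrium: buyers pay $54, sellers receive $34.5, q = 288. (Wedge: pb − ps = 19.5.)
Burden on buyers: $18; on sellers: $1.5. (They sum to $19.5.)
The less price-elastic side of the market bears the larger share of a per-unit tax.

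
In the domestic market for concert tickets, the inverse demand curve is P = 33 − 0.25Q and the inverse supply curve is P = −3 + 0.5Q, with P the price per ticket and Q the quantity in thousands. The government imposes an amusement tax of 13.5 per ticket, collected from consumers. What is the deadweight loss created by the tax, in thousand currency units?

Deadweight loss = 121.5 thousand.

Inverting to Q(P) form: Qd = 132 − 4P; Qs = 2P + 6.
Before the tax: set 132 − 4P = 2P + 6 → P* = 21, Q* = 48.
With the tax collected from consumers, demand (in seller-price terms) shifts: Qd = 132 − 4(P + 13.5).
New equilibrium: consumers pay 25.5, producers receive 12, Q = 30. (Wedge: Pb − Ps = 13.5.)
Quantity falls by |ΔQ| = |48 − 30| = 18.
DWL = ½ · t · |ΔQ| = ½ · 13.5 · 18 = 121.5.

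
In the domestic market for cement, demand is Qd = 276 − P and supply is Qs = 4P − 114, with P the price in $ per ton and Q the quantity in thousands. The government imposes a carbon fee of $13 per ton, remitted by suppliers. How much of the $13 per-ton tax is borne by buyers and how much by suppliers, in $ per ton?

Buyers bear $10.4 per ton; suppliers bear $2.6 per ton.

Before the tax: set 276 − P = 4P − 114 → P* = $78, Q* = 198.
With the tax collected from suppliers, supply shifts: Qs = 4(P − 13) − 114.
Solving gives Q = 187.6 with buyers paying $88.4 and suppliers receiving $75.4 (the $13 wedge).
Burden on buyers: $10.4; on suppliers: $2.6. (They sum to $13.)
The less price-elastic side of the market bears the larger share of a per-unit tax.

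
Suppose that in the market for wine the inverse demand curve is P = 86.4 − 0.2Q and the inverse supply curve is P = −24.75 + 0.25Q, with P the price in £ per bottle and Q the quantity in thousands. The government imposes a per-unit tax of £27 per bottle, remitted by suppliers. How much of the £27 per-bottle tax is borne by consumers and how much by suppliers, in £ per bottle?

Consumers bear £12 per bottle; suppliers bear £15 per bottle.

Inverting to Q(P) form: Qd = 432 − 5P; Qs = 4P + 99.
Before the tax: set 432 − 5P = 4P + 99 → P* = £37, Q* = 247.
With the tax collected from suppliers, supply shifts: Qs = 4(P − 27) + 99.
Solving gives Q = 187 with consumers paying £49 and suppliers receiving £22 (the £27 wedge).
Burden on consumers: £12; on suppliers: £15. (They sum to £27.)
The less price-elastic side of the market bears the larger share of a per-unit tax.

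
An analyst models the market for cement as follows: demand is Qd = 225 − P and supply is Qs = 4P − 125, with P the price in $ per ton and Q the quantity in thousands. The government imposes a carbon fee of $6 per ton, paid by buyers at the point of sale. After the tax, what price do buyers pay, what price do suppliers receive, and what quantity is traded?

Buyers pay $74.8; suppliers receive $68.8; quantity = 150.2.

Before the tax: set 225 − P = 4P − 125 → P* = $70, Q* = 155.
With the tax collected from buyers, demand (in seller-price terms) shifts: Qd = 225 − (P + 6).
New equilibrium: buyers pay $74.8, suppliers receive $68.8, Q = 150.2. (Wedge: Pb − Ps = 6.)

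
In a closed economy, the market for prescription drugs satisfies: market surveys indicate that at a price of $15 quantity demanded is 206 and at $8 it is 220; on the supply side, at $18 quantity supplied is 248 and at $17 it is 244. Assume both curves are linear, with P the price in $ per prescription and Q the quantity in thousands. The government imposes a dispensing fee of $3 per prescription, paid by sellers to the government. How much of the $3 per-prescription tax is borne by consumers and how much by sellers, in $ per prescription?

Consumers bear $2 per prescription; sellers bear $1 per prescription.

Demand slope: (220 − 206)/(8 − 15) = -2, so Qd = 236 − 2P.
Supply slope: (244 − 248)/(17 − 18) = 4, so Qs = 4P + 176.
Before the tax: set 236 − 2P = 4P + 176 → P* = $10, Q* = 216.
With the tax collected from sellers, supply shifts: Qs = 4(P − 3) + 176.
New equilibrium: consumers pay $12, sellers receive $9, Q = 212. (Wedge: Pb − Ps = 3.)
Burden on consumers: $2; on sellers: $1. (They sum to $3.)
The less price-elastic side of the market bears the larger share of a per-unit tax.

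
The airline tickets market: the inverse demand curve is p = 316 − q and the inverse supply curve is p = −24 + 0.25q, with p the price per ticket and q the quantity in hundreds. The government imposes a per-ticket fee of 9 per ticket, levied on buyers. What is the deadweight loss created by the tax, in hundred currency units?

Rewrite in direct form: qd = 316 − p and qs = 4p + 96.
Without the tax, 316 − p = 4p + 96 gives 5p = 220, so p* = 44 and q* = 272.
With the tax collected from buyers, demand (in seller-price terms) shifts: qd = 316 − (p + 9).
Solving gives q = 264.8 with buyers paying 51.2 and sellers receiving 42.2 (the 9 wedge).
Quantity falls by |ΔQ| = |272 − 264.8| = 7.2.
DWL = ½ · t · |ΔQ| = ½ · 9 · 7.2 = 32.4.

Deadweight loss = 32.4 hundred.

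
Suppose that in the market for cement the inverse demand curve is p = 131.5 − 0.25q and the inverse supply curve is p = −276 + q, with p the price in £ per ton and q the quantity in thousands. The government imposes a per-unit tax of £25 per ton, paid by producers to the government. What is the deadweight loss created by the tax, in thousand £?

Rewrite in direct form: qd = 526 − 4p and qs = p + 276.
Before the tax: set 526 − 4p = p + 276 → p* = £50, q* = 326.
With the tax collected from producers, supply shifts: qs = (p − 25) + 276.
Solving gives q = 306 with buyers paying £55 and producers receiving £30 (the £25 wedge).
Quantity falls by |ΔQ| = |326 − 306| = 20.
DWL = ½ · t · |ΔQ| = ½ · 25 · 20 = £250.

Deadweight loss = £250 thousand.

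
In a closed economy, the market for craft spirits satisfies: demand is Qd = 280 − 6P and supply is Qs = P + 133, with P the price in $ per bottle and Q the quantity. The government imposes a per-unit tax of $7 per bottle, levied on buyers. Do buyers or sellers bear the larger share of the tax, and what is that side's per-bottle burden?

Before the tax: set 280 − 6P = P + 133 → P* = $21, Q* = 154.
With the tax collected from buyers, demand (in seller-price terms) shifts: Qd = 280 − 6(P + 7).
Solving gives Q = 148 with buyers paying $22 and sellers receiving $15 (the $7 wedge).
Per-bottle burden: buyers $1, sellers $6.
Sellers take the larger share because supply is less price-elastic here (demand slope 6 vs supply slope 1).

Sellers bear the larger share: $6 per bottle.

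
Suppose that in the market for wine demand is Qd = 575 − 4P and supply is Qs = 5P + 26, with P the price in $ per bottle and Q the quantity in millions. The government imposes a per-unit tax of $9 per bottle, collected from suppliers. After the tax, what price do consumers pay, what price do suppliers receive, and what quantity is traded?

Before the tax: set 575 − 4P = 5P + 26 → P* = $61, Q* = 331.
With the tax collected from suppliers, supply shifts: Qs = 5(P − 9) + 26.
Solving gives Q = 311 with consumers paying $66 and suppliers receiving $57 (the $9 wedge).

Consumers pay $66; suppliers receive $57; quantity = 311.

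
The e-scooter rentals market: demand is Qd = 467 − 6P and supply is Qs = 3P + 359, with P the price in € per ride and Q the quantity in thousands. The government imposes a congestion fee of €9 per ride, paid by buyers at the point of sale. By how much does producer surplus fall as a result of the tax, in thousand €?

Producer surplus falls by €2316 thousand.

Without the tax, 467 − 6P = 3P + 359 gives 9P = 108, so P* = €12 and Q* = 395.
With the tax collected from buyers, demand (in seller-price terms) shifts: Qd = 467 − 6(P + 9).
Solving gives Q = 377 with buyers paying €15 and sellers receiving €6 (the €9 wedge).
ΔPS is the trapezoid between Q = 377 and Q = 395 of height €6: ½ · (395 + 377) · 6 = €2316.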